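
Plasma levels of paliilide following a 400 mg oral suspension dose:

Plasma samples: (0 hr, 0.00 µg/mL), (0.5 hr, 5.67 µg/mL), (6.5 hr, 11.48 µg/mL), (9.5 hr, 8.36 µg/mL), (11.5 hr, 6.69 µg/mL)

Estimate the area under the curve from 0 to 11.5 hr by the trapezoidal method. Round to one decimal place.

AUC = 97.7 µg/mL·hr

Trapezoidal AUC_0→11.5:
  [0→0.5]: (0.00+5.67)/2 × 0.5 = 1.4175
  [0.5→6.5]: (5.67+11.48)/2 × 6 = 51.45
  [6.5→9.5]: (11.48+8.36)/2 × 3 = 29.76
  [9.5→11.5]: (8.36+6.69)/2 × 2 = 15.05
  Sum = 97.6775 µg/mL·hr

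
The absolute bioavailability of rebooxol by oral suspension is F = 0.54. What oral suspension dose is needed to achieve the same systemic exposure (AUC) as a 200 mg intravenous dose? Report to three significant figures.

For equal systemic exposure: F × D_ev = D_iv
D_ev = D_iv / F = 200 / 0.54 = 370.37 mg

D_oral = 370 mg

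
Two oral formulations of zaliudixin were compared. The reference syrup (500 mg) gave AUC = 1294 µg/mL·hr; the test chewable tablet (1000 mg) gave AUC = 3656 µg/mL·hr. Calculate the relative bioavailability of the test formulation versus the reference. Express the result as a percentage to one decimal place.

F_rel = 141.3%

F_rel = (AUC_test/D_test) / (AUC_ref/D_ref)
      = (3656/1000) / (1294/500)
      = 3.656 / 2.588 = 1.4127 = 141.27%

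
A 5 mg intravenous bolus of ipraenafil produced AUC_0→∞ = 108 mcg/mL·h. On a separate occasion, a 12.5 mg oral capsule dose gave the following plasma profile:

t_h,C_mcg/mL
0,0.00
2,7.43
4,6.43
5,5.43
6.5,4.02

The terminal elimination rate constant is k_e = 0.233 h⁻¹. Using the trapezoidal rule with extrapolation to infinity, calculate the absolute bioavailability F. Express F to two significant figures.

F = 0.19

Trapezoidal AUC_0→6.5 (oral capsule):
  [0→2]: (0.00+7.43)/2 × 2 = 7.43
  [2→4]: (7.43+6.43)/2 × 2 = 13.86
  [4→5]: (6.43+5.43)/2 × 1 = 5.93
  [5→6.5]: (5.43+4.02)/2 × 1.5 = 7.0875
  Sum = 34.3075 mcg/mL·h
Tail: C_last/k_e = 4.02/0.233 = 17.253
AUC_0→∞ (oral capsule) = 34.3075 + 17.253 = 51.5605 mcg/mL·h
F = (AUC_ev/D_ev)/(AUC_iv/D_iv) = (51.5605/12.5)/(108/5) = 4.12484/21.6 = 0.1910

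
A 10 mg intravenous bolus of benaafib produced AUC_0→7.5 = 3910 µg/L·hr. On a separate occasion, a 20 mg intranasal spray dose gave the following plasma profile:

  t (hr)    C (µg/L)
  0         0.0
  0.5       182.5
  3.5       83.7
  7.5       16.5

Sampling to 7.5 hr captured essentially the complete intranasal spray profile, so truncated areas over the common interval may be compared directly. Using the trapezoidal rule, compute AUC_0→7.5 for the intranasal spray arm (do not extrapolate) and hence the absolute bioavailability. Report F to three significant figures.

F = 0.0825

Trapezoidal AUC_0→7.5 (intranasal spray):
  [0→0.5]: (0.0+182.5)/2 × 0.5 = 45.625
  [0.5→3.5]: (182.5+83.7)/2 × 3 = 399.3
  [3.5→7.5]: (83.7+16.5)/2 × 4 = 200.4
  Sum = 645.325 µg/L·hr
F = (AUC_ev/D_ev)/(AUC_iv/D_iv) = (645.325/20)/(3910/10) = 32.26625/391 = 0.0825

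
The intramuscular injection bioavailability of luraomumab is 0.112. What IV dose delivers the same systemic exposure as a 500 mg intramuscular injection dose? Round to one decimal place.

D_iv = 56.0 mg

Systemic exposure from an extravascular dose = F × D_ev, so the equivalent IV dose is F × D_ev.
D_iv = F × D_ev = 0.112 × 500 = 56 mg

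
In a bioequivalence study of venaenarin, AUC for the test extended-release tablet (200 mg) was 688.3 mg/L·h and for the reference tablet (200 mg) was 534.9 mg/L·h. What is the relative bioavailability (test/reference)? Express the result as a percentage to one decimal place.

F_rel = (AUC_test/D_test) / (AUC_ref/D_ref)
      = (688.3/200) / (534.9/200)
      = 3.4415 / 2.6745 = 1.2868 = 128.68%

F_rel = 128.7%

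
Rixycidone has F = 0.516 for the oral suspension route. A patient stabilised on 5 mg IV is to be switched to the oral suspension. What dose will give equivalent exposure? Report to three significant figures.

D_oral = 9.69 mg

For equal systemic exposure: F × D_ev = D_iv
D_ev = D_iv / F = 5 / 0.516 = 9.68992 mg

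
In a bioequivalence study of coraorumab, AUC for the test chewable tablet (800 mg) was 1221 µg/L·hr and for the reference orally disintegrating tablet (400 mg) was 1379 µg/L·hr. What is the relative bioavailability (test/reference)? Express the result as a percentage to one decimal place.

F_rel = 44.3%

F_rel = (AUC_test/D_test) / (AUC_ref/D_ref)
      = (1221/800) / (1379/400)
      = 1.52625 / 3.4475 = 0.4427 = 44.27%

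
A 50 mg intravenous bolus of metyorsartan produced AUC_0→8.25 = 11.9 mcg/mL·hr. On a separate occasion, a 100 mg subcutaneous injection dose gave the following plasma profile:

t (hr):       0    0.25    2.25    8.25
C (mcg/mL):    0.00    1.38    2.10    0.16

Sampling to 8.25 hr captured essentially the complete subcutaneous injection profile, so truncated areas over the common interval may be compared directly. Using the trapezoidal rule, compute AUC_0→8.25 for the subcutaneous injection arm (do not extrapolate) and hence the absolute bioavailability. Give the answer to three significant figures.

F = 0.438

Trapezoidal AUC_0→8.25 (subcutaneous injection):
  [0→0.25]: (0.00+1.38)/2 × 0.25 = 0.1725
  [0.25→2.25]: (1.38+2.10)/2 × 2 = 3.48
  [2.25→8.25]: (2.10+0.16)/2 × 6 = 6.78
  Sum = 10.4325 mcg/mL·hr
F = (AUC_ev/D_ev)/(AUC_iv/D_iv) = (10.4325/100)/(11.9/50) = 0.104325/0.238 = 0.4383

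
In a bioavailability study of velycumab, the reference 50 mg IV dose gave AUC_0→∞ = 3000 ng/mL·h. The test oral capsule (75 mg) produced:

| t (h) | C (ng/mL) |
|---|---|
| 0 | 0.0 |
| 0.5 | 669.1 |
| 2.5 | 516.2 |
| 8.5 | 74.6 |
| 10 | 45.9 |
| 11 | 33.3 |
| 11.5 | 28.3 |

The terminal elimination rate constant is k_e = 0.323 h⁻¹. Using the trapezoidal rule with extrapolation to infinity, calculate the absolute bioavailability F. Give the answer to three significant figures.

Trapezoidal AUC_0→11.5 (oral capsule):
  [0→0.5]: (0.0+669.1)/2 × 0.5 = 167.275
  [0.5→2.5]: (669.1+516.2)/2 × 2 = 1185.3
  [2.5→8.5]: (516.2+74.6)/2 × 6 = 1772.4
  [8.5→10]: (74.6+45.9)/2 × 1.5 = 90.375
  [10→11]: (45.9+33.3)/2 × 1 = 39.6
  [11→11.5]: (33.3+28.3)/2 × 0.5 = 15.4
  Sum = 3270.35 ng/mL·h
Tail: C_last/k_e = 28.3/0.323 = 87.616
AUC_0→∞ (oral capsule) = 3270.35 + 87.616 = 3357.966 ng/mL·h
F = (AUC_ev/D_ev)/(AUC_iv/D_iv) = (3357.966/75)/(3000/50) = 44.77288/60 = 0.7462

F = 0.746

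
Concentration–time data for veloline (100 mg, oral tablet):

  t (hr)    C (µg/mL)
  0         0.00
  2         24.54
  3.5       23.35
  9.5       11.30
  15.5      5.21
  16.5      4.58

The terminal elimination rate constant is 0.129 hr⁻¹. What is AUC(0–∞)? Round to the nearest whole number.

AUC = 254 µg/mL·hr

Trapezoidal AUC_0→16.5:
  [0→2]: (0.00+24.54)/2 × 2 = 24.54
  [2→3.5]: (24.54+23.35)/2 × 1.5 = 35.9175
  [3.5→9.5]: (23.35+11.30)/2 × 6 = 103.95
  [9.5→15.5]: (11.30+5.21)/2 × 6 = 49.53
  [15.5→16.5]: (5.21+4.58)/2 × 1 = 4.895
  Sum = 218.8325 µg/mL·hr
Extrapolated tail: C_last / k_e = 4.58 / 0.129 = 35.504
AUC_0→∞ = 218.8325 + 35.504 = 254.3365 µg/mL·hr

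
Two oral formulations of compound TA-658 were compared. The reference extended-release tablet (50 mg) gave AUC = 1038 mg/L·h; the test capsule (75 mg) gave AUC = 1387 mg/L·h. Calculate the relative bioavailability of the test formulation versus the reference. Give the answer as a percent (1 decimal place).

F_rel = 89.1%

F_rel = (AUC_test/D_test) / (AUC_ref/D_ref)
      = (1387/75) / (1038/50)
      = 18.4933 / 20.76 = 0.8908 = 89.08%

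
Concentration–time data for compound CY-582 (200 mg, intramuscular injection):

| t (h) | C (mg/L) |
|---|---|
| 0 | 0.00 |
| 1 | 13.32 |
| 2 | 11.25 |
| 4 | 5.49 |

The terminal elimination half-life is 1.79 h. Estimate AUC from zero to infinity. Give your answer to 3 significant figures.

Trapezoidal AUC_0→4:
  [0→1]: (0.00+13.32)/2 × 1 = 6.66
  [1→2]: (13.32+11.25)/2 × 1 = 12.285
  [2→4]: (11.25+5.49)/2 × 2 = 16.74
  Sum = 35.685 mg/L·h
k_e = ln2 / t½ = 0.693147 / 1.79 = 0.3872 h^-1
Extrapolated tail: C_last / k_e = 5.49 / 0.3872 = 14.179
AUC_0→∞ = 35.685 + 14.179 = 49.864 mg/L·h

AUC = 49.9 mg/L·h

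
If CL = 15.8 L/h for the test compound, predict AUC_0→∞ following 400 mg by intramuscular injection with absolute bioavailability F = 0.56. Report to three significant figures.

AUC_0→∞ = F × Dose / CL
        = 0.56 × 400 / 15.8 = 14.1772 mg/L·h

AUC = 14.2 mg/L·h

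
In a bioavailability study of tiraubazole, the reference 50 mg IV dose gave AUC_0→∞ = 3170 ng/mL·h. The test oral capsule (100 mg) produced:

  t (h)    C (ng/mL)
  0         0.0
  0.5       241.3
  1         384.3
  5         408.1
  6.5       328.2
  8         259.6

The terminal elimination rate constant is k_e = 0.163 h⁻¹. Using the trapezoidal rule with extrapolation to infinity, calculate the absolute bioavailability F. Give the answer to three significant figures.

F = 0.692

Trapezoidal AUC_0→8 (oral capsule):
  [0→0.5]: (0.0+241.3)/2 × 0.5 = 60.325
  [0.5→1]: (241.3+384.3)/2 × 0.5 = 156.4
  [1→5]: (384.3+408.1)/2 × 4 = 1584.8
  [5→6.5]: (408.1+328.2)/2 × 1.5 = 552.225
  [6.5→8]: (328.2+259.6)/2 × 1.5 = 440.85
  Sum = 2794.6 ng/mL·h
Tail: C_last/k_e = 259.6/0.163 = 1592.638
AUC_0→∞ (oral capsule) = 2794.6 + 1592.638 = 4387.238 ng/mL·h
F = (AUC_ev/D_ev)/(AUC_iv/D_iv) = (4387.238/100)/(3170/50) = 43.87238/63.4 = 0.6920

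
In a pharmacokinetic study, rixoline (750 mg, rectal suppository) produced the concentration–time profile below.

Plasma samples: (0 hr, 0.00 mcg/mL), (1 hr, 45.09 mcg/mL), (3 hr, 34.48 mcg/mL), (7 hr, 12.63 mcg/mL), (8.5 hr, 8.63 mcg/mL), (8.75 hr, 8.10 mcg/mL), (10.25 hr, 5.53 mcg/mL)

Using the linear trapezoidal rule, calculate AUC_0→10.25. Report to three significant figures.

AUC = 225 mcg/mL·hr

Trapezoidal AUC_0→10.25:
  [0→1]: (0.00+45.09)/2 × 1 = 22.545
  [1→3]: (45.09+34.48)/2 × 2 = 79.57
  [3→7]: (34.48+12.63)/2 × 4 = 94.22
  [7→8.5]: (12.63+8.63)/2 × 1.5 = 15.945
  [8.5→8.75]: (8.63+8.10)/2 × 0.25 = 2.09125
  [8.75→10.25]: (8.10+5.53)/2 × 1.5 = 10.2225
  Sum = 224.59375 mcg/mL·hr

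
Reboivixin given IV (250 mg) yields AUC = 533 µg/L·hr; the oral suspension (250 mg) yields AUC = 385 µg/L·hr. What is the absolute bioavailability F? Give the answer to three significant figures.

F = 0.722

F = (AUC_ev / D_ev) / (AUC_iv / D_iv)
  = (385/250) / (533/250)
  = 1.54 / 2.132 = 0.7223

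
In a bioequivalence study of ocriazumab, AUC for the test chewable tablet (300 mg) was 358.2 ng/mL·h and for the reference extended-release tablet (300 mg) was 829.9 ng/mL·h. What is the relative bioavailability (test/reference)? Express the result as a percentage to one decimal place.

F_rel = 43.2%

F_rel = (AUC_test/D_test) / (AUC_ref/D_ref)
      = (358.2/300) / (829.9/300)
      = 1.194 / 2.76633 = 0.4316 = 43.16%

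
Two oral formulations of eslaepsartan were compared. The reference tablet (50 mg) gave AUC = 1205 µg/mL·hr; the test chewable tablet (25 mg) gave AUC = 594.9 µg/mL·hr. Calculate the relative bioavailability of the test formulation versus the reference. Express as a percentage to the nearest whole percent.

F_rel = 99%

F_rel = (AUC_test/D_test) / (AUC_ref/D_ref)
      = (594.9/25) / (1205/50)
      = 23.796 / 24.1 = 0.9874 = 98.74%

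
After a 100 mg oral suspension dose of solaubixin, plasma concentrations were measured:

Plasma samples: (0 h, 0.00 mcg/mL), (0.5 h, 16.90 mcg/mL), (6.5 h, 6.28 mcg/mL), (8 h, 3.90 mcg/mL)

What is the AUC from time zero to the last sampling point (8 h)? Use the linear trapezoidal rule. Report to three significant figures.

AUC = 81.4 mcg/mL·h

Trapezoidal AUC_0→8:
  [0→0.5]: (0.00+16.90)/2 × 0.5 = 4.225
  [0.5→6.5]: (16.90+6.28)/2 × 6 = 69.54
  [6.5→8]: (6.28+3.90)/2 × 1.5 = 7.635
  Sum = 81.4 mcg/mL·h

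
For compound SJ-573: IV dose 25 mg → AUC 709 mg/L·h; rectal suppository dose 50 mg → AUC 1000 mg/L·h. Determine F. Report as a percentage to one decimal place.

F = (AUC_ev / D_ev) / (AUC_iv / D_iv)
  = (1000/50) / (709/25)
  = 20 / 28.36 = 0.7052
  = 70.52%

F = 70.5%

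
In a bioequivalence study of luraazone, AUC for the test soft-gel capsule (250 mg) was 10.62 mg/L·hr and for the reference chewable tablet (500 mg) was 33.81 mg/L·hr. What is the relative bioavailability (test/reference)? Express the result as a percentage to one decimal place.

F_rel = 62.8%

F_rel = (AUC_test/D_test) / (AUC_ref/D_ref)
      = (10.62/250) / (33.81/500)
      = 0.04248 / 0.06762 = 0.6282 = 62.82%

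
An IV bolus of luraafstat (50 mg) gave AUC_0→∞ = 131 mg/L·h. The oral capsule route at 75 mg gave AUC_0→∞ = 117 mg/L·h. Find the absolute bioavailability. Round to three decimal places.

F = 0.595

F = (AUC_ev / D_ev) / (AUC_iv / D_iv)
  = (117/75) / (131/50)
  = 1.56 / 2.62 = 0.5954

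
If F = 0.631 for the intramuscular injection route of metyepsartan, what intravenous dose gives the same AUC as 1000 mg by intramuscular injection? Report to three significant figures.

Systemic exposure from an extravascular dose = F × D_ev, so the equivalent IV dose is F × D_ev.
D_iv = F × D_ev = 0.631 × 1000 = 631 mg

D_iv = 631 mg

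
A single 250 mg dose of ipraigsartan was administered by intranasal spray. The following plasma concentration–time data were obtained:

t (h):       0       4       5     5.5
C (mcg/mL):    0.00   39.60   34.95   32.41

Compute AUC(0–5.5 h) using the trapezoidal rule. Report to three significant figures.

Trapezoidal AUC_0→5.5:
  [0→4]: (0.00+39.60)/2 × 4 = 79.2
  [4→5]: (39.60+34.95)/2 × 1 = 37.275
  [5→5.5]: (34.95+32.41)/2 × 0.5 = 16.84
  Sum = 133.315 mcg/mL·h

AUC = 133 mcg/mL·h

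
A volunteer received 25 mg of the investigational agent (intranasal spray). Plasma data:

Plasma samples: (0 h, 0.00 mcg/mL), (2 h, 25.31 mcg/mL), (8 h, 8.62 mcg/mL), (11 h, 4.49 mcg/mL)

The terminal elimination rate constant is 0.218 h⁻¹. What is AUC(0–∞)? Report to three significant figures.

AUC = 167 mcg/mL·h

Trapezoidal AUC_0→11:
  [0→2]: (0.00+25.31)/2 × 2 = 25.31
  [2→8]: (25.31+8.62)/2 × 6 = 101.79
  [8→11]: (8.62+4.49)/2 × 3 = 19.665
  Sum = 146.765 mcg/mL·h
Extrapolated tail: C_last / k_e = 4.49 / 0.218 = 20.596
AUC_0→∞ = 146.765 + 20.596 = 167.361 mcg/mL·h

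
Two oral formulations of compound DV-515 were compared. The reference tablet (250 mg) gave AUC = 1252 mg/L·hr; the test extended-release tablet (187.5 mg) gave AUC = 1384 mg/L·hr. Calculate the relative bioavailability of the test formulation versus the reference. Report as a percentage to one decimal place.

F_rel = (AUC_test/D_test) / (AUC_ref/D_ref)
      = (1384/187.5) / (1252/250)
      = 7.38133 / 5.008 = 1.4739 = 147.39%

F_rel = 147.4%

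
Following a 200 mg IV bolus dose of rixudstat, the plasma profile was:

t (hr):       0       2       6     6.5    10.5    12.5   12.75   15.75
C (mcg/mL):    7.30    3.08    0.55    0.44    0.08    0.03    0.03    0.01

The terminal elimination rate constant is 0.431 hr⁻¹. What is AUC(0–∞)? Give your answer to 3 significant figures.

AUC = 19.1 mcg/mL·hr

Trapezoidal AUC_0→15.75:
  [0→2]: (7.30+3.08)/2 × 2 = 10.38
  [2→6]: (3.08+0.55)/2 × 4 = 7.26
  [6→6.5]: (0.55+0.44)/2 × 0.5 = 0.2475
  [6.5→10.5]: (0.44+0.08)/2 × 4 = 1.04
  [10.5→12.5]: (0.08+0.03)/2 × 2 = 0.11
  [12.5→12.75]: (0.03+0.03)/2 × 0.25 = 0.0075
  [12.75→15.75]: (0.03+0.01)/2 × 3 = 0.06
  Sum = 19.105 mcg/mL·hr
Extrapolated tail: C_last / k_e = 0.01 / 0.431 = 0.023
AUC_0→∞ = 19.105 + 0.023 = 19.128 mcg/mL·hr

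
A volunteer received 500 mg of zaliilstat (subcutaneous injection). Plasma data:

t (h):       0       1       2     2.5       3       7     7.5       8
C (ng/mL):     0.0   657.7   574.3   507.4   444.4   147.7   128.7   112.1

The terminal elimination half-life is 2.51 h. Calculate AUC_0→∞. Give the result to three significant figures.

AUC = 3170 ng/mL·h

Trapezoidal AUC_0→8:
  [0→1]: (0.0+657.7)/2 × 1 = 328.85
  [1→2]: (657.7+574.3)/2 × 1 = 616.0
  [2→2.5]: (574.3+507.4)/2 × 0.5 = 270.425
  [2.5→3]: (507.4+444.4)/2 × 0.5 = 237.95
  [3→7]: (444.4+147.7)/2 × 4 = 1184.2
  [7→7.5]: (147.7+128.7)/2 × 0.5 = 69.1
  [7.5→8]: (128.7+112.1)/2 × 0.5 = 60.2
  Sum = 2766.725 ng/mL·h
k_e = ln2 / t½ = 0.693147 / 2.51 = 0.2762 h^-1
Extrapolated tail: C_last / k_e = 112.1 / 0.2762 = 405.865
AUC_0→∞ = 2766.725 + 405.865 = 3172.59 ng/mL·h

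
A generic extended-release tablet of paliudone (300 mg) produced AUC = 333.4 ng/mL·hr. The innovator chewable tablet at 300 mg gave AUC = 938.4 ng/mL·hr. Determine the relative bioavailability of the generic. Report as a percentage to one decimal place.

F_rel = 35.5%

F_rel = (AUC_test/D_test) / (AUC_ref/D_ref)
      = (333.4/300) / (938.4/300)
      = 1.11133 / 3.128 = 0.3553 = 35.53%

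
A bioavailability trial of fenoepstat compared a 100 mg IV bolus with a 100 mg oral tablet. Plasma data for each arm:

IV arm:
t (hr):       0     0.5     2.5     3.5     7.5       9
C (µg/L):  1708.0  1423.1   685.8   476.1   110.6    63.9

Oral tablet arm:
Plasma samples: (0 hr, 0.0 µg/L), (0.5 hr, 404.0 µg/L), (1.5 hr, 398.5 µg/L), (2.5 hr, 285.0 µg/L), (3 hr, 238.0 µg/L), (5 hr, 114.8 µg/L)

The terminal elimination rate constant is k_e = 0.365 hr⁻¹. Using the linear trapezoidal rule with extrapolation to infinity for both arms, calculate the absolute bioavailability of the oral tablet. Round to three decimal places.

F = 0.332

Trapezoidal AUC_0→9 (IV):
  [0→0.5]: (1708.0+1423.1)/2 × 0.5 = 782.775
  [0.5→2.5]: (1423.1+685.8)/2 × 2 = 2108.9
  [2.5→3.5]: (685.8+476.1)/2 × 1 = 580.95
  [3.5→7.5]: (476.1+110.6)/2 × 4 = 1173.4
  [7.5→9]: (110.6+63.9)/2 × 1.5 = 130.875
  Sum = 4776.9 µg/L·hr
IV tail: 63.9/0.365 = 175.068; AUC_iv,0→∞ = 4776.9 + 175.068 = 4951.968 µg/L·hr
Trapezoidal AUC_0→5 (oral tablet):
  [0→0.5]: (0.0+404.0)/2 × 0.5 = 101.0
  [0.5→1.5]: (404.0+398.5)/2 × 1 = 401.25
  [1.5→2.5]: (398.5+285.0)/2 × 1 = 341.75
  [2.5→3]: (285.0+238.0)/2 × 0.5 = 130.75
  [3→5]: (238.0+114.8)/2 × 2 = 352.8
  Sum = 1327.55 µg/L·hr
oral tablet tail: 114.8/0.365 = 314.521; AUC_ev,0→∞ = 1327.55 + 314.521 = 1642.071 µg/L·hr
F = (AUC_ev/D_ev)/(AUC_iv/D_iv) = (1642.071/100)/(4951.968/100) = 16.42071/49.51968 = 0.3316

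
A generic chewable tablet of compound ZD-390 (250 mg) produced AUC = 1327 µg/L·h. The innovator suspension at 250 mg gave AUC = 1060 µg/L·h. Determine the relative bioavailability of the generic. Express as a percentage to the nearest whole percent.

F_rel = 125%

F_rel = (AUC_test/D_test) / (AUC_ref/D_ref)
      = (1327/250) / (1060/250)
      = 5.308 / 4.24 = 1.2519 = 125.19%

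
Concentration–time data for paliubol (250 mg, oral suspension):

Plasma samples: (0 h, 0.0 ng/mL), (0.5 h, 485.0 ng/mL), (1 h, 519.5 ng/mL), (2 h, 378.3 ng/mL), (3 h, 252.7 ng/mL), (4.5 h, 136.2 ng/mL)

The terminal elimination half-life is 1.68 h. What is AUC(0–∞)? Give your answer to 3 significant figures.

Trapezoidal AUC_0→4.5:
  [0→0.5]: (0.0+485.0)/2 × 0.5 = 121.25
  [0.5→1]: (485.0+519.5)/2 × 0.5 = 251.125
  [1→2]: (519.5+378.3)/2 × 1 = 448.9
  [2→3]: (378.3+252.7)/2 × 1 = 315.5
  [3→4.5]: (252.7+136.2)/2 × 1.5 = 291.675
  Sum = 1428.45 ng/mL·h
k_e = ln2 / t½ = 0.693147 / 1.68 = 0.4126 h^-1
Extrapolated tail: C_last / k_e = 136.2 / 0.4126 = 330.102
AUC_0→∞ = 1428.45 + 330.102 = 1758.552 ng/mL·h

AUC = 1760 ng/mL·h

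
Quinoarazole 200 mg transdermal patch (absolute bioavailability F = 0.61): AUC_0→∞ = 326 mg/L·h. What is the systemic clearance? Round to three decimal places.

CL = 0.374 L/h

CL = F × Dose / AUC_0→∞
   = 0.61 × 200 / 326 = 0.374233 L/h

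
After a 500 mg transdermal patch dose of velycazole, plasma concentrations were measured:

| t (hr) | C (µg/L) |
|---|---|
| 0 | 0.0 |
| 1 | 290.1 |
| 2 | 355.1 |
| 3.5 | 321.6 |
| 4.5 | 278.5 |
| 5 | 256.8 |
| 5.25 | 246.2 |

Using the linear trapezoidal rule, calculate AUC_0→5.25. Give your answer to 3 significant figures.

AUC = 1470 µg/L·hr

Trapezoidal AUC_0→5.25:
  [0→1]: (0.0+290.1)/2 × 1 = 145.05
  [1→2]: (290.1+355.1)/2 × 1 = 322.6
  [2→3.5]: (355.1+321.6)/2 × 1.5 = 507.525
  [3.5→4.5]: (321.6+278.5)/2 × 1 = 300.05
  [4.5→5]: (278.5+256.8)/2 × 0.5 = 133.825
  [5→5.25]: (256.8+246.2)/2 × 0.25 = 62.875
  Sum = 1471.925 µg/L·hr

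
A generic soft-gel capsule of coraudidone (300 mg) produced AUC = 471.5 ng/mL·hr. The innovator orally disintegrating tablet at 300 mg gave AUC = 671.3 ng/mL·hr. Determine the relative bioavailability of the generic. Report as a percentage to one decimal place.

F_rel = (AUC_test/D_test) / (AUC_ref/D_ref)
      = (471.5/300) / (671.3/300)
      = 1.57167 / 2.23767 = 0.7024 = 70.24%

F_rel = 70.2%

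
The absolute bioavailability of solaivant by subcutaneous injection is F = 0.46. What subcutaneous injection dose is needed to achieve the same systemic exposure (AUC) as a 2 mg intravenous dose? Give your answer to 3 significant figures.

For equal systemic exposure: F × D_ev = D_iv
D_ev = D_iv / F = 2 / 0.46 = 4.34783 mg

D_subcutaneous = 4.35 mg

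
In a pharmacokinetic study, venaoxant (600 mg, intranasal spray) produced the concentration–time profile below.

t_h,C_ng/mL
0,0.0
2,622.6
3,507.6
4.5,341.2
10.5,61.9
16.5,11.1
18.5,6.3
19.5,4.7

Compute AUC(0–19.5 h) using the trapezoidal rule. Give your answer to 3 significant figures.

Trapezoidal AUC_0→19.5:
  [0→2]: (0.0+622.6)/2 × 2 = 622.6
  [2→3]: (622.6+507.6)/2 × 1 = 565.1
  [3→4.5]: (507.6+341.2)/2 × 1.5 = 636.6
  [4.5→10.5]: (341.2+61.9)/2 × 6 = 1209.3
  [10.5→16.5]: (61.9+11.1)/2 × 6 = 219.0
  [16.5→18.5]: (11.1+6.3)/2 × 2 = 17.4
  [18.5→19.5]: (6.3+4.7)/2 × 1 = 5.5
  Sum = 3275.5 ng/mL·h

AUC = 3280 ng/mL·h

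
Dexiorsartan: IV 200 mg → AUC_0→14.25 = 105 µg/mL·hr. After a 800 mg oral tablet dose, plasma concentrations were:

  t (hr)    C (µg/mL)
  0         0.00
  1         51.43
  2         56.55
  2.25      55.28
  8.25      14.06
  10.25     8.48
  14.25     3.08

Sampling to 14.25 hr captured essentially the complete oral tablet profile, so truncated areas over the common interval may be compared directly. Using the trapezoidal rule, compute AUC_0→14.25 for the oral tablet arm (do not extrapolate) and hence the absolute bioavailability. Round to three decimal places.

F = 0.827

Trapezoidal AUC_0→14.25 (oral tablet):
  [0→1]: (0.00+51.43)/2 × 1 = 25.715
  [1→2]: (51.43+56.55)/2 × 1 = 53.99
  [2→2.25]: (56.55+55.28)/2 × 0.25 = 13.97875
  [2.25→8.25]: (55.28+14.06)/2 × 6 = 208.02
  [8.25→10.25]: (14.06+8.48)/2 × 2 = 22.54
  [10.25→14.25]: (8.48+3.08)/2 × 4 = 23.12
  Sum = 347.36375 µg/mL·hr
F = (AUC_ev/D_ev)/(AUC_iv/D_iv) = (347.36375/800)/(105/200) = 0.434205/0.525 = 0.8271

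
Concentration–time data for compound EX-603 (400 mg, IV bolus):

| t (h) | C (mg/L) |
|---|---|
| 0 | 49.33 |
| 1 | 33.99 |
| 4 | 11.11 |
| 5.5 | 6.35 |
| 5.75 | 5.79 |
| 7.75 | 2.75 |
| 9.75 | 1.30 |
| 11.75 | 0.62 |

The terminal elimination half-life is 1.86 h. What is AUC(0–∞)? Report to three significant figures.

AUC = 140 mg/L·h

Trapezoidal AUC_0→11.75:
  [0→1]: (49.33+33.99)/2 × 1 = 41.66
  [1→4]: (33.99+11.11)/2 × 3 = 67.65
  [4→5.5]: (11.11+6.35)/2 × 1.5 = 13.095
  [5.5→5.75]: (6.35+5.79)/2 × 0.25 = 1.5175
  [5.75→7.75]: (5.79+2.75)/2 × 2 = 8.54
  [7.75→9.75]: (2.75+1.30)/2 × 2 = 4.05
  [9.75→11.75]: (1.30+0.62)/2 × 2 = 1.92
  Sum = 138.4325 mg/L·h
k_e = ln2 / t½ = 0.693147 / 1.86 = 0.3727 h^-1
Extrapolated tail: C_last / k_e = 0.62 / 0.3727 = 1.664
AUC_0→∞ = 138.4325 + 1.664 = 140.0965 mg/L·h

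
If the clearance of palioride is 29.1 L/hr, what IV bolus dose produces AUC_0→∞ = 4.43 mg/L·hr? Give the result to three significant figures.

Dose = 129 mg

Dose_iv = CL × AUC_0→∞
     = 29.1 × 4.43 = 128.913 mg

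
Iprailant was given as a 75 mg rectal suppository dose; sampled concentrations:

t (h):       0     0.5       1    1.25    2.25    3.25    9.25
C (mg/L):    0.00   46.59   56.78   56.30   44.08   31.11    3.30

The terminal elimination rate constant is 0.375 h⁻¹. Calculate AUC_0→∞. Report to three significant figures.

AUC = 251 mg/L·h

Trapezoidal AUC_0→9.25:
  [0→0.5]: (0.00+46.59)/2 × 0.5 = 11.6475
  [0.5→1]: (46.59+56.78)/2 × 0.5 = 25.8425
  [1→1.25]: (56.78+56.30)/2 × 0.25 = 14.135
  [1.25→2.25]: (56.30+44.08)/2 × 1 = 50.19
  [2.25→3.25]: (44.08+31.11)/2 × 1 = 37.595
  [3.25→9.25]: (31.11+3.30)/2 × 6 = 103.23
  Sum = 242.64 mg/L·h
Extrapolated tail: C_last / k_e = 3.30 / 0.375 = 8.800
AUC_0→∞ = 242.64 + 8.800 = 251.44 mg/L·h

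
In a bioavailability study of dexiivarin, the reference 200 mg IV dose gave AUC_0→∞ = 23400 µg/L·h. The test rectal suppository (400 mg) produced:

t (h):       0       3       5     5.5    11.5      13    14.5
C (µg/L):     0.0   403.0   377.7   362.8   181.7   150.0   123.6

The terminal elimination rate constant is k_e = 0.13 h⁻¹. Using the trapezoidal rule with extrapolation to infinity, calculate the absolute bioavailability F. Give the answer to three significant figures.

F = 0.0985

Trapezoidal AUC_0→14.5 (rectal suppository):
  [0→3]: (0.0+403.0)/2 × 3 = 604.5
  [3→5]: (403.0+377.7)/2 × 2 = 780.7
  [5→5.5]: (377.7+362.8)/2 × 0.5 = 185.125
  [5.5→11.5]: (362.8+181.7)/2 × 6 = 1633.5
  [11.5→13]: (181.7+150.0)/2 × 1.5 = 248.775
  [13→14.5]: (150.0+123.6)/2 × 1.5 = 205.2
  Sum = 3657.8 µg/L·h
Tail: C_last/k_e = 123.6/0.13 = 950.769
AUC_0→∞ (rectal suppository) = 3657.8 + 950.769 = 4608.569 µg/L·h
F = (AUC_ev/D_ev)/(AUC_iv/D_iv) = (4608.569/400)/(23400/200) = 11.5214/117 = 0.0985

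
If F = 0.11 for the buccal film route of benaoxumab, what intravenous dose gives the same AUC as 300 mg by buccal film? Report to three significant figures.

Systemic exposure from an extravascular dose = F × D_ev, so the equivalent IV dose is F × D_ev.
D_iv = F × D_ev = 0.11 × 300 = 33 mg

D_iv = 33.0 mg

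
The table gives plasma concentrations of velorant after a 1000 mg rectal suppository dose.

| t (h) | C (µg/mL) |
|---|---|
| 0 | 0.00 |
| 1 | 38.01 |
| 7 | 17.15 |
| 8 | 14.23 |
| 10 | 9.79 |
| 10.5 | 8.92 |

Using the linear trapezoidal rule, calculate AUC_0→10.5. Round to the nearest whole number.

AUC = 229 µg/mL·h

Trapezoidal AUC_0→10.5:
  [0→1]: (0.00+38.01)/2 × 1 = 19.005
  [1→7]: (38.01+17.15)/2 × 6 = 165.48
  [7→8]: (17.15+14.23)/2 × 1 = 15.69
  [8→10]: (14.23+9.79)/2 × 2 = 24.02
  [10→10.5]: (9.79+8.92)/2 × 0.5 = 4.6775
  Sum = 228.8725 µg/mL·h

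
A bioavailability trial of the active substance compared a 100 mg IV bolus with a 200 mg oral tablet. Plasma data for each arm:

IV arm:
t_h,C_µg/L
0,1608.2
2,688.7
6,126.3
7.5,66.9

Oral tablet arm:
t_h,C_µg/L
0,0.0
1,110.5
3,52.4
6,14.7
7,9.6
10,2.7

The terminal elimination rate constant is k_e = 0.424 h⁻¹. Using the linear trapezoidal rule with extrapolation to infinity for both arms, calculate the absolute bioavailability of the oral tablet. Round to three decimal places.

Trapezoidal AUC_0→7.5 (IV):
  [0→2]: (1608.2+688.7)/2 × 2 = 2296.9
  [2→6]: (688.7+126.3)/2 × 4 = 1630.0
  [6→7.5]: (126.3+66.9)/2 × 1.5 = 144.9
  Sum = 4071.8 µg/L·h
IV tail: 66.9/0.424 = 157.783; AUC_iv,0→∞ = 4071.8 + 157.783 = 4229.583 µg/L·h
Trapezoidal AUC_0→10 (oral tablet):
  [0→1]: (0.0+110.5)/2 × 1 = 55.25
  [1→3]: (110.5+52.4)/2 × 2 = 162.9
  [3→6]: (52.4+14.7)/2 × 3 = 100.65
  [6→7]: (14.7+9.6)/2 × 1 = 12.15
  [7→10]: (9.6+2.7)/2 × 3 = 18.45
  Sum = 349.4 µg/L·h
oral tablet tail: 2.7/0.424 = 6.368; AUC_ev,0→∞ = 349.4 + 6.368 = 355.768 µg/L·h
F = (AUC_ev/D_ev)/(AUC_iv/D_iv) = (355.768/200)/(4229.583/100) = 1.77884/42.29583 = 0.0421

F = 0.042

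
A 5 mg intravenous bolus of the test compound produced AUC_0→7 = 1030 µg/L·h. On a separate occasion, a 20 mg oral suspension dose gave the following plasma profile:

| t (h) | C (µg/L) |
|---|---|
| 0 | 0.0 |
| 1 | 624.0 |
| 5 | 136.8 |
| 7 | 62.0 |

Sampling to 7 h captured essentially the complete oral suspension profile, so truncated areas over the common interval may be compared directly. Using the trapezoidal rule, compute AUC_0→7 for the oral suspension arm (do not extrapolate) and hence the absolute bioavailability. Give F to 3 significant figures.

F = 0.493

Trapezoidal AUC_0→7 (oral suspension):
  [0→1]: (0.0+624.0)/2 × 1 = 312.0
  [1→5]: (624.0+136.8)/2 × 4 = 1521.6
  [5→7]: (136.8+62.0)/2 × 2 = 198.8
  Sum = 2032.4 µg/L·h
F = (AUC_ev/D_ev)/(AUC_iv/D_iv) = (2032.4/20)/(1030/5) = 101.62/206 = 0.4933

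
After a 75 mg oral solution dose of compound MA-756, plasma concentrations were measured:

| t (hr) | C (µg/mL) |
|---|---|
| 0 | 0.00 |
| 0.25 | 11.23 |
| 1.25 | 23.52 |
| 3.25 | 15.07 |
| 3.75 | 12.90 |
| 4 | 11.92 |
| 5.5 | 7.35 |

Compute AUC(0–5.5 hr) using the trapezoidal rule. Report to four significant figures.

Trapezoidal AUC_0→5.5:
  [0→0.25]: (0.00+11.23)/2 × 0.25 = 1.40375
  [0.25→1.25]: (11.23+23.52)/2 × 1 = 17.375
  [1.25→3.25]: (23.52+15.07)/2 × 2 = 38.59
  [3.25→3.75]: (15.07+12.90)/2 × 0.5 = 6.9925
  [3.75→4]: (12.90+11.92)/2 × 0.25 = 3.1025
  [4→5.5]: (11.92+7.35)/2 × 1.5 = 14.4525
  Sum = 81.91625 µg/mL·hr

AUC = 81.92 µg/mL·hr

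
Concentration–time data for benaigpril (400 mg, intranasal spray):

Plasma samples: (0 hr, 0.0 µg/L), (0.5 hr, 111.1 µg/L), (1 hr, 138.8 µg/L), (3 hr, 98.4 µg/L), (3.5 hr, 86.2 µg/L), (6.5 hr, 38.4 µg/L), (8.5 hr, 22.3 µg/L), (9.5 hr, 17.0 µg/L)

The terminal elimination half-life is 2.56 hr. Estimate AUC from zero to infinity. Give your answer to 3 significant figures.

AUC = 704 µg/L·hr

Trapezoidal AUC_0→9.5:
  [0→0.5]: (0.0+111.1)/2 × 0.5 = 27.775
  [0.5→1]: (111.1+138.8)/2 × 0.5 = 62.475
  [1→3]: (138.8+98.4)/2 × 2 = 237.2
  [3→3.5]: (98.4+86.2)/2 × 0.5 = 46.15
  [3.5→6.5]: (86.2+38.4)/2 × 3 = 186.9
  [6.5→8.5]: (38.4+22.3)/2 × 2 = 60.7
  [8.5→9.5]: (22.3+17.0)/2 × 1 = 19.65
  Sum = 640.85 µg/L·hr
k_e = ln2 / t½ = 0.693147 / 2.56 = 0.2708 hr^-1
Extrapolated tail: C_last / k_e = 17.0 / 0.2708 = 62.777
AUC_0→∞ = 640.85 + 62.777 = 703.627 µg/L·hr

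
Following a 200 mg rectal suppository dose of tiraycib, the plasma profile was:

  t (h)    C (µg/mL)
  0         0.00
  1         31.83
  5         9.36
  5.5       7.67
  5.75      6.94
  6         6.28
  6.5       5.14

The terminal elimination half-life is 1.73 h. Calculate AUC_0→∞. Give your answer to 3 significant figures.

AUC = 122 µg/mL·h

Trapezoidal AUC_0→6.5:
  [0→1]: (0.00+31.83)/2 × 1 = 15.915
  [1→5]: (31.83+9.36)/2 × 4 = 82.38
  [5→5.5]: (9.36+7.67)/2 × 0.5 = 4.2575
  [5.5→5.75]: (7.67+6.94)/2 × 0.25 = 1.82625
  [5.75→6]: (6.94+6.28)/2 × 0.25 = 1.6525
  [6→6.5]: (6.28+5.14)/2 × 0.5 = 2.855
  Sum = 108.88625 µg/mL·h
k_e = ln2 / t½ = 0.693147 / 1.73 = 0.4007 h^-1
Extrapolated tail: C_last / k_e = 5.14 / 0.4007 = 12.828
AUC_0→∞ = 108.88625 + 12.828 = 121.71425 µg/mL·h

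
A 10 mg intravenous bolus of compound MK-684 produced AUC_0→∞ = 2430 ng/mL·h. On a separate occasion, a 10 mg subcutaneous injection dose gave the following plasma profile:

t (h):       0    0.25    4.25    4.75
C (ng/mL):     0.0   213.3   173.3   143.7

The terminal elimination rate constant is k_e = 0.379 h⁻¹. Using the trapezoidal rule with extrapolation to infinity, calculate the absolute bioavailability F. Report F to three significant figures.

Trapezoidal AUC_0→4.75 (subcutaneous injection):
  [0→0.25]: (0.0+213.3)/2 × 0.25 = 26.6625
  [0.25→4.25]: (213.3+173.3)/2 × 4 = 773.2
  [4.25→4.75]: (173.3+143.7)/2 × 0.5 = 79.25
  Sum = 879.1125 ng/mL·h
Tail: C_last/k_e = 143.7/0.379 = 379.156
AUC_0→∞ (subcutaneous injection) = 879.1125 + 379.156 = 1258.2685 ng/mL·h
F = (AUC_ev/D_ev)/(AUC_iv/D_iv) = (1258.2685/10)/(2430/10) = 125.82685/243 = 0.5178

F = 0.518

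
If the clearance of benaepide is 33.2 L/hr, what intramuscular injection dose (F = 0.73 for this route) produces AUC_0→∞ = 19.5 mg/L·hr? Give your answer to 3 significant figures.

Dose = CL × AUC_0→∞ / F
     = 33.2 × 19.5 / 0.73 = 886.849 mg

Dose = 887 mg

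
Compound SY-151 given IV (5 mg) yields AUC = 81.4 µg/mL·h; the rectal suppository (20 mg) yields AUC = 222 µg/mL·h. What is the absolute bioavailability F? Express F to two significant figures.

F = (AUC_ev / D_ev) / (AUC_iv / D_iv)
  = (222/20) / (81.4/5)
  = 11.1 / 16.28 = 0.6818

F = 0.68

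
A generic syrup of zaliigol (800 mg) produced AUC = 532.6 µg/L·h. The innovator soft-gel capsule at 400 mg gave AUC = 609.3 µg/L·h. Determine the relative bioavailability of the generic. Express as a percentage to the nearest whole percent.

F_rel = (AUC_test/D_test) / (AUC_ref/D_ref)
      = (532.6/800) / (609.3/400)
      = 0.66575 / 1.52325 = 0.4371 = 43.71%

F_rel = 44%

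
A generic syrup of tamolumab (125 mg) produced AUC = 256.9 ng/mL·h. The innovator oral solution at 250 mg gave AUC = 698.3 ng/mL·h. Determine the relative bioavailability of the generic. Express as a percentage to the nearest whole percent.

F_rel = (AUC_test/D_test) / (AUC_ref/D_ref)
      = (256.9/125) / (698.3/250)
      = 2.0552 / 2.7932 = 0.7358 = 73.58%

F_rel = 74%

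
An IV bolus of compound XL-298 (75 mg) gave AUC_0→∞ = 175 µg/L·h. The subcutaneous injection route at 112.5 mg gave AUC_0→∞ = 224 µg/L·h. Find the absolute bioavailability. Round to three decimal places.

F = (AUC_ev / D_ev) / (AUC_iv / D_iv)
  = (224/112.5) / (175/75)
  = 1.99111 / 2.33333 = 0.8533

F = 0.853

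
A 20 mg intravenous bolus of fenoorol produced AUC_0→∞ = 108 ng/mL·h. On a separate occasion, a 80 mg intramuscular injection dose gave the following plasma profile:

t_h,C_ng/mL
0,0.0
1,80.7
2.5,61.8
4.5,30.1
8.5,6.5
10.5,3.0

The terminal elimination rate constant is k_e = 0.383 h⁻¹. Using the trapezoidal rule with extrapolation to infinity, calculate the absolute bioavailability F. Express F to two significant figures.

F = 0.76

Trapezoidal AUC_0→10.5 (intramuscular injection):
  [0→1]: (0.0+80.7)/2 × 1 = 40.35
  [1→2.5]: (80.7+61.8)/2 × 1.5 = 106.875
  [2.5→4.5]: (61.8+30.1)/2 × 2 = 91.9
  [4.5→8.5]: (30.1+6.5)/2 × 4 = 73.2
  [8.5→10.5]: (6.5+3.0)/2 × 2 = 9.5
  Sum = 321.825 ng/mL·h
Tail: C_last/k_e = 3.0/0.383 = 7.833
AUC_0→∞ (intramuscular injection) = 321.825 + 7.833 = 329.658 ng/mL·h
F = (AUC_ev/D_ev)/(AUC_iv/D_iv) = (329.658/80)/(108/20) = 4.120725/5.4 = 0.7631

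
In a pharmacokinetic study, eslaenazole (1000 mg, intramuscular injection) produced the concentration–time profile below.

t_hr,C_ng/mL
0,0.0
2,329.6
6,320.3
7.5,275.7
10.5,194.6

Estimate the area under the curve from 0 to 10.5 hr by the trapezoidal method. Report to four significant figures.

AUC = 2782 ng/mL·hr

Trapezoidal AUC_0→10.5:
  [0→2]: (0.0+329.6)/2 × 2 = 329.6
  [2→6]: (329.6+320.3)/2 × 4 = 1299.8
  [6→7.5]: (320.3+275.7)/2 × 1.5 = 447.0
  [7.5→10.5]: (275.7+194.6)/2 × 3 = 705.45
  Sum = 2781.85 ng/mL·hr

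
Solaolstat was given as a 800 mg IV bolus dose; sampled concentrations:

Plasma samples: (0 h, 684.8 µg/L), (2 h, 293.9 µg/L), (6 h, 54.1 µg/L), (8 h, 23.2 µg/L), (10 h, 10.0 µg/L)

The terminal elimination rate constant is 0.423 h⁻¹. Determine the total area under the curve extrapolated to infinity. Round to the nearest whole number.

AUC = 1809 µg/L·h

Trapezoidal AUC_0→10:
  [0→2]: (684.8+293.9)/2 × 2 = 978.7
  [2→6]: (293.9+54.1)/2 × 4 = 696.0
  [6→8]: (54.1+23.2)/2 × 2 = 77.3
  [8→10]: (23.2+10.0)/2 × 2 = 33.2
  Sum = 1785.2 µg/L·h
Extrapolated tail: C_last / k_e = 10.0 / 0.423 = 23.641
AUC_0→∞ = 1785.2 + 23.641 = 1808.841 µg/L·h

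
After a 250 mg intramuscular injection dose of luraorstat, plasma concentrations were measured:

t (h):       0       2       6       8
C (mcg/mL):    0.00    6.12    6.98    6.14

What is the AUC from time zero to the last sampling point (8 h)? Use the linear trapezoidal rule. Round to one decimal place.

Trapezoidal AUC_0→8:
  [0→2]: (0.00+6.12)/2 × 2 = 6.12
  [2→6]: (6.12+6.98)/2 × 4 = 26.2
  [6→8]: (6.98+6.14)/2 × 2 = 13.12
  Sum = 45.44 mcg/mL·h

AUC = 45.4 mcg/mL·h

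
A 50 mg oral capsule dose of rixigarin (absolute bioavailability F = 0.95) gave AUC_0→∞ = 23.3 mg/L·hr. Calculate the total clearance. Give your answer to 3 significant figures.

CL = 2.04 L/hr

CL = F × Dose / AUC_0→∞
   = 0.95 × 50 / 23.3 = 2.03863 L/hr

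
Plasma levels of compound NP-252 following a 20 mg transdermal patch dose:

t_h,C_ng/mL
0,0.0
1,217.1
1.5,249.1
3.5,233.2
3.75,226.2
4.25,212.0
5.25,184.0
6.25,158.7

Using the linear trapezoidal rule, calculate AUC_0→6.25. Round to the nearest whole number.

AUC = 1244 ng/mL·h

Trapezoidal AUC_0→6.25:
  [0→1]: (0.0+217.1)/2 × 1 = 108.55
  [1→1.5]: (217.1+249.1)/2 × 0.5 = 116.55
  [1.5→3.5]: (249.1+233.2)/2 × 2 = 482.3
  [3.5→3.75]: (233.2+226.2)/2 × 0.25 = 57.425
  [3.75→4.25]: (226.2+212.0)/2 × 0.5 = 109.55
  [4.25→5.25]: (212.0+184.0)/2 × 1 = 198.0
  [5.25→6.25]: (184.0+158.7)/2 × 1 = 171.35
  Sum = 1243.725 ng/mL·h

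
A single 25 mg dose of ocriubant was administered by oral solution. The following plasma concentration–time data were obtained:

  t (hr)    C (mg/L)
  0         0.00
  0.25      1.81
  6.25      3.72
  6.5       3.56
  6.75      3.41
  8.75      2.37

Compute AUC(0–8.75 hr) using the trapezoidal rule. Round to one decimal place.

AUC = 24.4 mg/L·hr

Trapezoidal AUC_0→8.75:
  [0→0.25]: (0.00+1.81)/2 × 0.25 = 0.22625
  [0.25→6.25]: (1.81+3.72)/2 × 6 = 16.59
  [6.25→6.5]: (3.72+3.56)/2 × 0.25 = 0.91
  [6.5→6.75]: (3.56+3.41)/2 × 0.25 = 0.87125
  [6.75→8.75]: (3.41+2.37)/2 × 2 = 5.78
  Sum = 24.3775 mg/L·hr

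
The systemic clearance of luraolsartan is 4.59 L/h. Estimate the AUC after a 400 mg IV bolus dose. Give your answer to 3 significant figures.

AUC = 87.1 mg/L·h

AUC_0→∞ = Dose_iv / CL
        = 400 / 4.59 = 87.146 mg/L·h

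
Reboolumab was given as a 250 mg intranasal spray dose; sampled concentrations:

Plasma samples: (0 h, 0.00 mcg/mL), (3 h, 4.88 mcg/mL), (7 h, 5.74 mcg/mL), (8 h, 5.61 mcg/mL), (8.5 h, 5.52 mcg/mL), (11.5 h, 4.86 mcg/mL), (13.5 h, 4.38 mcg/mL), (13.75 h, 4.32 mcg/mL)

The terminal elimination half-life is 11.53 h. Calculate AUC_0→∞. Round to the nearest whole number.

AUC = 135 mcg/mL·h

Trapezoidal AUC_0→13.75:
  [0→3]: (0.00+4.88)/2 × 3 = 7.32
  [3→7]: (4.88+5.74)/2 × 4 = 21.24
  [7→8]: (5.74+5.61)/2 × 1 = 5.675
  [8→8.5]: (5.61+5.52)/2 × 0.5 = 2.7825
  [8.5→11.5]: (5.52+4.86)/2 × 3 = 15.57
  [11.5→13.5]: (4.86+4.38)/2 × 2 = 9.24
  [13.5→13.75]: (4.38+4.32)/2 × 0.25 = 1.0875
  Sum = 62.915 mcg/mL·h
k_e = ln2 / t½ = 0.693147 / 11.53 = 0.0601 h^-1
Extrapolated tail: C_last / k_e = 4.32 / 0.0601 = 71.880
AUC_0→∞ = 62.915 + 71.880 = 134.795 mcg/mL·h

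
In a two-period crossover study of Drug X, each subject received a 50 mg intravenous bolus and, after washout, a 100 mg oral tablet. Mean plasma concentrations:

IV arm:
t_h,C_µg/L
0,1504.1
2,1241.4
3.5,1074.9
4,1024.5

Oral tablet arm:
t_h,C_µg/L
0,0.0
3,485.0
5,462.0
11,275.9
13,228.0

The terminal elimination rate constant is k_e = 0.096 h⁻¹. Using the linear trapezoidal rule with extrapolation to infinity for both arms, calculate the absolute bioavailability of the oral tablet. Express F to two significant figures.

Trapezoidal AUC_0→4 (IV):
  [0→2]: (1504.1+1241.4)/2 × 2 = 2745.5
  [2→3.5]: (1241.4+1074.9)/2 × 1.5 = 1737.225
  [3.5→4]: (1074.9+1024.5)/2 × 0.5 = 524.85
  Sum = 5007.575 µg/L·h
IV tail: 1024.5/0.096 = 10671.875; AUC_iv,0→∞ = 5007.575 + 10671.875 = 15679.45 µg/L·h
Trapezoidal AUC_0→13 (oral tablet):
  [0→3]: (0.0+485.0)/2 × 3 = 727.5
  [3→5]: (485.0+462.0)/2 × 2 = 947.0
  [5→11]: (462.0+275.9)/2 × 6 = 2213.7
  [11→13]: (275.9+228.0)/2 × 2 = 503.9
  Sum = 4392.1 µg/L·h
oral tablet tail: 228.0/0.096 = 2375.000; AUC_ev,0→∞ = 4392.1 + 2375.000 = 6767.1 µg/L·h
F = (AUC_ev/D_ev)/(AUC_iv/D_iv) = (6767.1/100)/(15679.45/50) = 67.671/313.589 = 0.2158

F = 0.22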